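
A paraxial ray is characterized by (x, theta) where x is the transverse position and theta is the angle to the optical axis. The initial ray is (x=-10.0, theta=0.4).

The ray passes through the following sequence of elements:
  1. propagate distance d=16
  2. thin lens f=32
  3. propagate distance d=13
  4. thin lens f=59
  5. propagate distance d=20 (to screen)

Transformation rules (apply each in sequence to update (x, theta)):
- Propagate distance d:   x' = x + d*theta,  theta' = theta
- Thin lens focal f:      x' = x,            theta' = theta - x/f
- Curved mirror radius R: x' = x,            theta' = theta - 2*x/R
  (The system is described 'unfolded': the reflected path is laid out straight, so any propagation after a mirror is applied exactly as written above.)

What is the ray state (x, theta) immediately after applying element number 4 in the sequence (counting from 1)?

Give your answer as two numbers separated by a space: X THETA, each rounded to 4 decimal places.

Initial: x=-10.0000 theta=0.4000
After 1 (propagate distance d=16): x=-3.6000 theta=0.4000
After 2 (thin lens f=32): x=-3.6000 theta=0.5125
After 3 (propagate distance d=13): x=3.0625 theta=0.5125
After 4 (thin lens f=59): x=3.0625 theta=1087/2360 (≈0.4606)
Rounded to 4 decimal places: x = 3.0625, theta = 0.4606

Answer: 3.0625 0.4606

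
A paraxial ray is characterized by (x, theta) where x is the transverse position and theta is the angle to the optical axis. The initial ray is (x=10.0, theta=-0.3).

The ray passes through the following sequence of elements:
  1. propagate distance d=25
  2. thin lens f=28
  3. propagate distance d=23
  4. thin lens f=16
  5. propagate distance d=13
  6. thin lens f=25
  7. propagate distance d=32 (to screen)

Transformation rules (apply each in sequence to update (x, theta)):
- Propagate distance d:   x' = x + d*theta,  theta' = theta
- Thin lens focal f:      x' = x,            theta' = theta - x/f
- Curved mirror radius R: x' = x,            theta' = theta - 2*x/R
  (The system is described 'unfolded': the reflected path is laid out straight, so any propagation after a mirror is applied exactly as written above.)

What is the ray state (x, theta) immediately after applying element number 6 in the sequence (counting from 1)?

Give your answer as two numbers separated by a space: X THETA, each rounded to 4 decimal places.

Answer: -6.2708 0.2649

Derivation:
Initial: x=10.0000 theta=-0.3000
After 1 (propagate distance d=25): x=2.5000 theta=-0.3000
After 2 (thin lens f=28): x=2.5000 theta=-109/280 (≈-0.3893)
After 3 (propagate distance d=23): x=-1807/280 (≈-6.4536) theta=-109/280 (≈-0.3893)
After 4 (thin lens f=16): x=-1807/280 (≈-6.4536) theta=9/640 (≈0.0141)
After 5 (propagate distance d=13): x=-28093/4480 (≈-6.2708) theta=9/640 (≈0.0141)
After 6 (thin lens f=25): x=-28093/4480 (≈-6.2708) theta=7417/28000 (≈0.2649)
Rounded to 4 decimal places: x = -6.2708, theta = 0.2649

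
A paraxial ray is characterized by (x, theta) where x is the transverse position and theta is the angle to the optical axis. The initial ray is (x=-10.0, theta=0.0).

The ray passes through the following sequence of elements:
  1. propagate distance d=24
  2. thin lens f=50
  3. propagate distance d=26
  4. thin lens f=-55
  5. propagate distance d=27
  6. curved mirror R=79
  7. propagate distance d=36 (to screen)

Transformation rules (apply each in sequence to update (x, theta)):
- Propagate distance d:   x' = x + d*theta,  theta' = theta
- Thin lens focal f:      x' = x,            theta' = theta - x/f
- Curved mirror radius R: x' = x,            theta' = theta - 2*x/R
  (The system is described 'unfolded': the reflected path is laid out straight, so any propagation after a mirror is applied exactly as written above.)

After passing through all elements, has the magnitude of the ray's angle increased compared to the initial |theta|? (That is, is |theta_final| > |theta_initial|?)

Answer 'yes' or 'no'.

Answer: yes

Derivation:
Initial: x=-10.0000 theta=0.0000
After 1 (propagate distance d=24): x=-10.0000 theta=0.0000
After 2 (thin lens f=50): x=-10.0000 theta=0.2000
After 3 (propagate distance d=26): x=-4.8000 theta=0.2000
After 4 (thin lens f=-55): x=-4.8000 theta=31/275 (≈0.1127)
After 5 (propagate distance d=27): x=-483/275 (≈-1.7564) theta=31/275 (≈0.1127)
After 6 (curved mirror R=79): x=-483/275 (≈-1.7564) theta=683/4345 (≈0.1572)
After 7 (propagate distance d=36 (to screen)): x=84783/21725 (≈3.9026) theta=683/4345 (≈0.1572)
|theta_initial|=0.0000 |theta_final|=683/4345 (≈0.1572) -> increased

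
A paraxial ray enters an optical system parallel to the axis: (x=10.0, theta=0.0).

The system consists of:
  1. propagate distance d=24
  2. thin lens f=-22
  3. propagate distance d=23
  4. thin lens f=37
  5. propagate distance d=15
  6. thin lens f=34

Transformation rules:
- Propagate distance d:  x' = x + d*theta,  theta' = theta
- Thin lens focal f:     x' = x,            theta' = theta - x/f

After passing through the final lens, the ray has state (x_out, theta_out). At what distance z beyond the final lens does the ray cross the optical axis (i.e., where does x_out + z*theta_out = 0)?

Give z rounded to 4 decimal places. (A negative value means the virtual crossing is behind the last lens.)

Answer: 28.9103

Derivation:
Initial: x=10.0000 theta=0.0000
After 1 (propagate distance d=24): x=10.0000 theta=0.0000
After 2 (thin lens f=-22): x=10.0000 theta=5/11 (≈0.4545)
After 3 (propagate distance d=23): x=225/11 (≈20.4545) theta=5/11 (≈0.4545)
After 4 (thin lens f=37): x=225/11 (≈20.4545) theta=-40/407 (≈-0.0983)
After 5 (propagate distance d=15): x=7725/407 (≈18.9803) theta=-40/407 (≈-0.0983)
After 6 (thin lens f=34): x=7725/407 (≈18.9803) theta=-9085/13838 (≈-0.6565)
z_focus = -x_out/theta_out = -(7725/407)/(-9085/13838) = 52530/1817 ≈ 28.9103
Rounded to 4 decimal places: z = 28.9103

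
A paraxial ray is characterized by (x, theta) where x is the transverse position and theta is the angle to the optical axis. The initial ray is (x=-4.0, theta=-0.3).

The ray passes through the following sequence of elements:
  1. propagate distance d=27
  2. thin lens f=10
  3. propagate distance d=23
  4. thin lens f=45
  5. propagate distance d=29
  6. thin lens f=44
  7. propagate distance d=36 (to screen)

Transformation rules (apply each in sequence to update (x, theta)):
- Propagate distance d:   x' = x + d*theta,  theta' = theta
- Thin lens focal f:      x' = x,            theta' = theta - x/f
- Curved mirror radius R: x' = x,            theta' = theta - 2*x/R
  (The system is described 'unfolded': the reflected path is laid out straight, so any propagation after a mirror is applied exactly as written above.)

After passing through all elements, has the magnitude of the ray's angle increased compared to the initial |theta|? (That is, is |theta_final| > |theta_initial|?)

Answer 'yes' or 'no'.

Answer: no

Derivation:
Initial: x=-4.0000 theta=-0.3000
After 1 (propagate distance d=27): x=-12.1000 theta=-0.3000
After 2 (thin lens f=10): x=-12.1000 theta=0.9100
After 3 (propagate distance d=23): x=8.8300 theta=0.9100
After 4 (thin lens f=45): x=8.8300 theta=803/1125 (≈0.7138)
After 5 (propagate distance d=29): x=132883/4500 (≈29.5296) theta=803/1125 (≈0.7138)
After 6 (thin lens f=44): x=132883/4500 (≈29.5296) theta=563/13200 (≈0.0427)
After 7 (propagate distance d=36 (to screen)): x=768859/24750 (≈31.0650) theta=563/13200 (≈0.0427)
|theta_initial|=0.3000 |theta_final|=563/13200 (≈0.0427) -> not increased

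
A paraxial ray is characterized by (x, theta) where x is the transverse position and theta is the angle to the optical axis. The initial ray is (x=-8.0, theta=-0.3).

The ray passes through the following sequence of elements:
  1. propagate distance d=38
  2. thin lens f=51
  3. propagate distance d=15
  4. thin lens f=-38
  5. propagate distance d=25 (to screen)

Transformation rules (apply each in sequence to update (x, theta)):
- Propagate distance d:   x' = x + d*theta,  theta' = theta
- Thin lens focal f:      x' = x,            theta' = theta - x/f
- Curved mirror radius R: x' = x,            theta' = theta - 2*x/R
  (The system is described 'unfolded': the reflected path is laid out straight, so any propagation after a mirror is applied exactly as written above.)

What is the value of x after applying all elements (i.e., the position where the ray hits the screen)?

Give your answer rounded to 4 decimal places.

Answer: -28.1541

Derivation:
Initial: x=-8.0000 theta=-0.3000
After 1 (propagate distance d=38): x=-19.4000 theta=-0.3000
After 2 (thin lens f=51): x=-19.4000 theta=41/510 (≈0.0804)
After 3 (propagate distance d=15): x=-3093/170 (≈-18.1941) theta=41/510 (≈0.0804)
After 4 (thin lens f=-38): x=-3093/170 (≈-18.1941) theta=-7721/19380 (≈-0.3984)
After 5 (propagate distance d=25 (to screen)): x=-545627/19380 (≈-28.1541) theta=-7721/19380 (≈-0.3984)
Rounded to 4 decimal places: x = -28.1541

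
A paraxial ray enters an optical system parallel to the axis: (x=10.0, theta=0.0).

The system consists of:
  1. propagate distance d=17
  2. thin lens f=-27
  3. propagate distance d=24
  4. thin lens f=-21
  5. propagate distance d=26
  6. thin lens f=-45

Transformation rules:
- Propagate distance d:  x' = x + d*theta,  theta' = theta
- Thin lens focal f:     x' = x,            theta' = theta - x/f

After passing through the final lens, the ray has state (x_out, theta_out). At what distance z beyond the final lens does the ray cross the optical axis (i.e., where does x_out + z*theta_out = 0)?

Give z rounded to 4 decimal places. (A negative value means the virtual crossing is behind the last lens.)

Answer: -21.4192

Derivation:
Initial: x=10.0000 theta=0.0000
After 1 (propagate distance d=17): x=10.0000 theta=0.0000
After 2 (thin lens f=-27): x=10.0000 theta=10/27 (≈0.3704)
After 3 (propagate distance d=24): x=170/9 (≈18.8889) theta=10/27 (≈0.3704)
After 4 (thin lens f=-21): x=170/9 (≈18.8889) theta=80/63 (≈1.2698)
After 5 (propagate distance d=26): x=1090/21 (≈51.9048) theta=80/63 (≈1.2698)
After 6 (thin lens f=-45): x=1090/21 (≈51.9048) theta=458/189 (≈2.4233)
z_focus = -x_out/theta_out = -(1090/21)/(458/189) = -4905/229 ≈ -21.4192
Rounded to 4 decimal places: z = -21.4192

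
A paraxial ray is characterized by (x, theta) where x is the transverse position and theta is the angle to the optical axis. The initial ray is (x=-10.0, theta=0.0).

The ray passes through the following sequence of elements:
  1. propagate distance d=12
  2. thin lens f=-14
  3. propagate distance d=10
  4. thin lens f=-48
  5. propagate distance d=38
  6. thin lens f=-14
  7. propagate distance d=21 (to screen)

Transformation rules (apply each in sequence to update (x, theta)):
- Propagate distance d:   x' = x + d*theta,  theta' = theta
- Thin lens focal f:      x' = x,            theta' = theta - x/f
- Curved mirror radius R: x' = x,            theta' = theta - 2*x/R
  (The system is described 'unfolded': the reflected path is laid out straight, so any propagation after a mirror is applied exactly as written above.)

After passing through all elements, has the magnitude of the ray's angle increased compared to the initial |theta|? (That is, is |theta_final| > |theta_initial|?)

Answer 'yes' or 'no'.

Answer: yes

Derivation:
Initial: x=-10.0000 theta=0.0000
After 1 (propagate distance d=12): x=-10.0000 theta=0.0000
After 2 (thin lens f=-14): x=-10.0000 theta=-5/7 (≈-0.7143)
After 3 (propagate distance d=10): x=-120/7 (≈-17.1429) theta=-5/7 (≈-0.7143)
After 4 (thin lens f=-48): x=-120/7 (≈-17.1429) theta=-15/14 (≈-1.0714)
After 5 (propagate distance d=38): x=-405/7 (≈-57.8571) theta=-15/14 (≈-1.0714)
After 6 (thin lens f=-14): x=-405/7 (≈-57.8571) theta=-255/49 (≈-5.2041)
After 7 (propagate distance d=21 (to screen)): x=-1170/7 (≈-167.1429) theta=-255/49 (≈-5.2041)
|theta_initial|=0.0000 |theta_final|=255/49 (≈5.2041) -> increased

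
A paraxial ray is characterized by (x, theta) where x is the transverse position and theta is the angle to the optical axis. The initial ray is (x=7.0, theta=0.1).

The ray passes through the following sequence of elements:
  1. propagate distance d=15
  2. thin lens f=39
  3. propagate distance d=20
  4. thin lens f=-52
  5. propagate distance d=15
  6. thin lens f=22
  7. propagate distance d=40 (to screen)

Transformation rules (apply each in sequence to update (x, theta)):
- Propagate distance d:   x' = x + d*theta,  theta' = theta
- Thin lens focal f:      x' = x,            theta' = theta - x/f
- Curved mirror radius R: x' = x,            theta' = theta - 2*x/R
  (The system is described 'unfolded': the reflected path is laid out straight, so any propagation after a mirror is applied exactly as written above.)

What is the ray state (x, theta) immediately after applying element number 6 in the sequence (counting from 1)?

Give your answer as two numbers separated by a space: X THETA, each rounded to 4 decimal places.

Initial: x=7.0000 theta=0.1000
After 1 (propagate distance d=15): x=8.5000 theta=0.1000
After 2 (thin lens f=39): x=8.5000 theta=-23/195 (≈-0.1179)
After 3 (propagate distance d=20): x=479/78 (≈6.1410) theta=-23/195 (≈-0.1179)
After 4 (thin lens f=-52): x=479/78 (≈6.1410) theta=1/6760 (≈0.0001)
After 5 (propagate distance d=15): x=24917/4056 (≈6.1432) theta=1/6760 (≈0.0001)
After 6 (thin lens f=22): x=24917/4056 (≈6.1432) theta=-124519/446160 (≈-0.2791)
Rounded to 4 decimal places: x = 6.1432, theta = -0.2791

Answer: 6.1432 -0.2791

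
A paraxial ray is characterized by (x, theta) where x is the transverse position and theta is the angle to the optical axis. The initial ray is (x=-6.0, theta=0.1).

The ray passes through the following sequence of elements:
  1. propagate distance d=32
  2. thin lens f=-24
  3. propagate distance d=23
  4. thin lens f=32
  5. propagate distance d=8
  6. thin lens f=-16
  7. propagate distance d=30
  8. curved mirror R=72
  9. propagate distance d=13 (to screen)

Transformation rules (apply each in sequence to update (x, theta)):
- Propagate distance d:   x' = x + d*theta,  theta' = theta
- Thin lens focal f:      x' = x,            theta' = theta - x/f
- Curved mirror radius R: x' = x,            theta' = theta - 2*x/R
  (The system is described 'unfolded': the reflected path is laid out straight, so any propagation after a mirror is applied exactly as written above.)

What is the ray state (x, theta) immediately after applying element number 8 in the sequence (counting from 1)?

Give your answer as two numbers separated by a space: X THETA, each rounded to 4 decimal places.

Initial: x=-6.0000 theta=0.1000
After 1 (propagate distance d=32): x=-2.8000 theta=0.1000
After 2 (thin lens f=-24): x=-2.8000 theta=-1/60 (≈-0.0167)
After 3 (propagate distance d=23): x=-191/60 (≈-3.1833) theta=-1/60 (≈-0.0167)
After 4 (thin lens f=32): x=-191/60 (≈-3.1833) theta=53/640 (≈0.0828)
After 5 (propagate distance d=8): x=-121/48 (≈-2.5208) theta=53/640 (≈0.0828)
After 6 (thin lens f=-16): x=-121/48 (≈-2.5208) theta=-287/3840 (≈-0.0747)
After 7 (propagate distance d=30): x=-1829/384 (≈-4.7630) theta=-287/3840 (≈-0.0747)
After 8 (curved mirror R=72): x=-1829/384 (≈-4.7630) theta=3979/69120 (≈0.0576)
Rounded to 4 decimal places: x = -4.7630, theta = 0.0576

Answer: -4.7630 0.0576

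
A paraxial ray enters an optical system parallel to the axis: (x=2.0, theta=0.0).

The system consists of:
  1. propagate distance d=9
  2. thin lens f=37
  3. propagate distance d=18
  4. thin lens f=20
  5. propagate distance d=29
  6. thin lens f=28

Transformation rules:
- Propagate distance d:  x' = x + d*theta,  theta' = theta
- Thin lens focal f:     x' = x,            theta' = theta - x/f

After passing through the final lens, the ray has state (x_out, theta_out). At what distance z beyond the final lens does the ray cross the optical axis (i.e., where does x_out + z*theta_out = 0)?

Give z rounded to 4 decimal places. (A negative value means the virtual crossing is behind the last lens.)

Initial: x=2.0000 theta=0.0000
After 1 (propagate distance d=9): x=2.0000 theta=0.0000
After 2 (thin lens f=37): x=2.0000 theta=-2/37 (≈-0.0541)
After 3 (propagate distance d=18): x=38/37 (≈1.0270) theta=-2/37 (≈-0.0541)
After 4 (thin lens f=20): x=38/37 (≈1.0270) theta=-39/370 (≈-0.1054)
After 5 (propagate distance d=29): x=-751/370 (≈-2.0297) theta=-39/370 (≈-0.1054)
After 6 (thin lens f=28): x=-751/370 (≈-2.0297) theta=-341/10360 (≈-0.0329)
z_focus = -x_out/theta_out = -(-751/370)/(-341/10360) = -21028/341 ≈ -61.6657
Rounded to 4 decimal places: z = -61.6657

Answer: -61.6657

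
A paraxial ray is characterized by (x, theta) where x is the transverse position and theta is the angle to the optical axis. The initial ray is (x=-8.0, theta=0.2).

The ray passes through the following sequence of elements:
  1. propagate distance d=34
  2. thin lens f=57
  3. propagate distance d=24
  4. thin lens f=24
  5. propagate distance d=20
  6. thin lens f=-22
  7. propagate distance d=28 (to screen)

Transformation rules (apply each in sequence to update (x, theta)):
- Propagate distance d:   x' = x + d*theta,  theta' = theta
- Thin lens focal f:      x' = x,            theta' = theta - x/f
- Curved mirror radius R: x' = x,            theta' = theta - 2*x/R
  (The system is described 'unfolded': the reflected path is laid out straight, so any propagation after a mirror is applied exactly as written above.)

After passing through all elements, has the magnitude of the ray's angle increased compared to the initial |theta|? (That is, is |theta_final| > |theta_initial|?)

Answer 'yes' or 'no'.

Initial: x=-8.0000 theta=0.2000
After 1 (propagate distance d=34): x=-1.2000 theta=0.2000
After 2 (thin lens f=57): x=-1.2000 theta=21/95 (≈0.2211)
After 3 (propagate distance d=24): x=78/19 (≈4.1053) theta=21/95 (≈0.2211)
After 4 (thin lens f=24): x=78/19 (≈4.1053) theta=0.0500
After 5 (propagate distance d=20): x=97/19 (≈5.1053) theta=0.0500
After 6 (thin lens f=-22): x=97/19 (≈5.1053) theta=1179/4180 (≈0.2821)
After 7 (propagate distance d=28 (to screen)): x=13588/1045 (≈13.0029) theta=1179/4180 (≈0.2821)
|theta_initial|=0.2000 |theta_final|=1179/4180 (≈0.2821) -> increased

Answer: yes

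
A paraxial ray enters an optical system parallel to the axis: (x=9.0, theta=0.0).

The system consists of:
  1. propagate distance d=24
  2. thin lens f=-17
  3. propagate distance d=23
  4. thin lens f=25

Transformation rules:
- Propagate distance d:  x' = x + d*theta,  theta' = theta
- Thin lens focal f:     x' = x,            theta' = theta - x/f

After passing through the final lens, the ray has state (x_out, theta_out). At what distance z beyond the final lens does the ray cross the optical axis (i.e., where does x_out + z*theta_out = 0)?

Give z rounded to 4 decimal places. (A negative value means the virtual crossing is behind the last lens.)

Answer: 66.6667

Derivation:
Initial: x=9.0000 theta=0.0000
After 1 (propagate distance d=24): x=9.0000 theta=0.0000
After 2 (thin lens f=-17): x=9.0000 theta=9/17 (≈0.5294)
After 3 (propagate distance d=23): x=360/17 (≈21.1765) theta=9/17 (≈0.5294)
After 4 (thin lens f=25): x=360/17 (≈21.1765) theta=-27/85 (≈-0.3176)
z_focus = -x_out/theta_out = -(360/17)/(-27/85) = 200/3 ≈ 66.6667
Rounded to 4 decimal places: z = 66.6667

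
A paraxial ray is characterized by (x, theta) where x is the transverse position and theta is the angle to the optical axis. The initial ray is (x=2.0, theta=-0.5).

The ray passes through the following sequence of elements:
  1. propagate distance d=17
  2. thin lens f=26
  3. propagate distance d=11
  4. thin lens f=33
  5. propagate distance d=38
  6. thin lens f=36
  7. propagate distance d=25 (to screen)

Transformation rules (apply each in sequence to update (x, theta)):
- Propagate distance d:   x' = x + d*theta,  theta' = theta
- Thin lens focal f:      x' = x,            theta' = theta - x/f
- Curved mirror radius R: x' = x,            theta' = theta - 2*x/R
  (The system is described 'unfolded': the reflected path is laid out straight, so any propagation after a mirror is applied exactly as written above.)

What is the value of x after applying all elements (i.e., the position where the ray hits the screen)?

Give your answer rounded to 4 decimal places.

Initial: x=2.0000 theta=-0.5000
After 1 (propagate distance d=17): x=-6.5000 theta=-0.5000
After 2 (thin lens f=26): x=-6.5000 theta=-0.2500
After 3 (propagate distance d=11): x=-9.2500 theta=-0.2500
After 4 (thin lens f=33): x=-9.2500 theta=1/33 (≈0.0303)
After 5 (propagate distance d=38): x=-1069/132 (≈-8.0985) theta=1/33 (≈0.0303)
After 6 (thin lens f=36): x=-1069/132 (≈-8.0985) theta=1213/4752 (≈0.2553)
After 7 (propagate distance d=25 (to screen)): x=-8159/4752 (≈-1.7170) theta=1213/4752 (≈0.2553)
Rounded to 4 decimal places: x = -1.7170

Answer: -1.7170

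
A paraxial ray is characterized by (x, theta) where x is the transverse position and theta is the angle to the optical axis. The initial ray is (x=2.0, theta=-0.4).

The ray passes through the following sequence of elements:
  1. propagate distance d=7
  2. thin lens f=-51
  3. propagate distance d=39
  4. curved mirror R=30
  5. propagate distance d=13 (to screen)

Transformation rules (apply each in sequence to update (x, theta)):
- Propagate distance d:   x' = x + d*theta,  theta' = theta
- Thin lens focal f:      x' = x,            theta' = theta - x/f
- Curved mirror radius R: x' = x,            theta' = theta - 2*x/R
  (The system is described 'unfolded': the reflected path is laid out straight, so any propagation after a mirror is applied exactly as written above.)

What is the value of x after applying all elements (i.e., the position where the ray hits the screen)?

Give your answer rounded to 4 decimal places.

Initial: x=2.0000 theta=-0.4000
After 1 (propagate distance d=7): x=-0.8000 theta=-0.4000
After 2 (thin lens f=-51): x=-0.8000 theta=-106/255 (≈-0.4157)
After 3 (propagate distance d=39): x=-1446/85 (≈-17.0118) theta=-106/255 (≈-0.4157)
After 4 (curved mirror R=30): x=-1446/85 (≈-17.0118) theta=916/1275 (≈0.7184)
After 5 (propagate distance d=13 (to screen)): x=-9782/1275 (≈-7.6722) theta=916/1275 (≈0.7184)
Rounded to 4 decimal places: x = -7.6722

Answer: -7.6722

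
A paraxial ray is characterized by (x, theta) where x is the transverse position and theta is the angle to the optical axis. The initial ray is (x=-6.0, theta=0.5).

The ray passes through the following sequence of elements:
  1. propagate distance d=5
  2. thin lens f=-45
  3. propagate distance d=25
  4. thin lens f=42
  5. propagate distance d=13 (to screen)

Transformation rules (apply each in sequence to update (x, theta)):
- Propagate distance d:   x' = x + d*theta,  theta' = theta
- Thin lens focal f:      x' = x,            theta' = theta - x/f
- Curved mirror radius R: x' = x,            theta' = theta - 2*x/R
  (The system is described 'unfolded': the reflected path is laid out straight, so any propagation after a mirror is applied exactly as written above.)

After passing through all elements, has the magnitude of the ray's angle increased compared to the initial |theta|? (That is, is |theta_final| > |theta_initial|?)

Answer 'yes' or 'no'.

Answer: no

Derivation:
Initial: x=-6.0000 theta=0.5000
After 1 (propagate distance d=5): x=-3.5000 theta=0.5000
After 2 (thin lens f=-45): x=-3.5000 theta=19/45 (≈0.4222)
After 3 (propagate distance d=25): x=127/18 (≈7.0556) theta=19/45 (≈0.4222)
After 4 (thin lens f=42): x=127/18 (≈7.0556) theta=961/3780 (≈0.2542)
After 5 (propagate distance d=13 (to screen)): x=39163/3780 (≈10.3606) theta=961/3780 (≈0.2542)
|theta_initial|=0.5000 |theta_final|=961/3780 (≈0.2542) -> not increased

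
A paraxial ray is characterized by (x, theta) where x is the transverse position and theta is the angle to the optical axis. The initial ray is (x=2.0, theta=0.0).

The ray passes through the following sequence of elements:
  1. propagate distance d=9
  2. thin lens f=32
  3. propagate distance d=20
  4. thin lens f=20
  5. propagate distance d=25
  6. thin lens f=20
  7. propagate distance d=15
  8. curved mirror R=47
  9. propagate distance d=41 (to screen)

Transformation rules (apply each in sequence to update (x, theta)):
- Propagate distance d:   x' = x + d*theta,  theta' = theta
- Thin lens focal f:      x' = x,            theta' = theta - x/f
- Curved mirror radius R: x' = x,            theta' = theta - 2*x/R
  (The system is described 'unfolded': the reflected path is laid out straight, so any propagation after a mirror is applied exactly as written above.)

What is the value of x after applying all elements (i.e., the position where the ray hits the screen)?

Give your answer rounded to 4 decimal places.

Answer: 0.9303

Derivation:
Initial: x=2.0000 theta=0.0000
After 1 (propagate distance d=9): x=2.0000 theta=0.0000
After 2 (thin lens f=32): x=2.0000 theta=-0.0625
After 3 (propagate distance d=20): x=0.7500 theta=-0.0625
After 4 (thin lens f=20): x=0.7500 theta=-0.1000
After 5 (propagate distance d=25): x=-1.7500 theta=-0.1000
After 6 (thin lens f=20): x=-1.7500 theta=-0.0125
After 7 (propagate distance d=15): x=-1.9375 theta=-0.0125
After 8 (curved mirror R=47): x=-1.9375 theta=263/3760 (≈0.0699)
After 9 (propagate distance d=41 (to screen)): x=1749/1880 (≈0.9303) theta=263/3760 (≈0.0699)
Rounded to 4 decimal places: x = 0.9303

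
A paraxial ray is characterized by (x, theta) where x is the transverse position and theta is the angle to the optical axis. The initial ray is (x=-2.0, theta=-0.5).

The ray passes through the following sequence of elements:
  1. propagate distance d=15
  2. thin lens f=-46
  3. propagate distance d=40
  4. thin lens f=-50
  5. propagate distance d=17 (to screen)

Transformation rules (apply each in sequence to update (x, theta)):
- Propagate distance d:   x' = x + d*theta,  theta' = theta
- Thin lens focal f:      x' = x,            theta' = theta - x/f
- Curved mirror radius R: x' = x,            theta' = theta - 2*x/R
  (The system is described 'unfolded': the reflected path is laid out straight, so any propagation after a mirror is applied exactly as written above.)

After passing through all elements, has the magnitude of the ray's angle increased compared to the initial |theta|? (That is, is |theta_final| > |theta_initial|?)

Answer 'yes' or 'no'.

Initial: x=-2.0000 theta=-0.5000
After 1 (propagate distance d=15): x=-9.5000 theta=-0.5000
After 2 (thin lens f=-46): x=-9.5000 theta=-65/92 (≈-0.7065)
After 3 (propagate distance d=40): x=-1737/46 (≈-37.7609) theta=-65/92 (≈-0.7065)
After 4 (thin lens f=-50): x=-1737/46 (≈-37.7609) theta=-1681/1150 (≈-1.4617)
After 5 (propagate distance d=17 (to screen)): x=-36001/575 (≈-62.6104) theta=-1681/1150 (≈-1.4617)
|theta_initial|=0.5000 |theta_final|=1681/1150 (≈1.4617) -> increased

Answer: yes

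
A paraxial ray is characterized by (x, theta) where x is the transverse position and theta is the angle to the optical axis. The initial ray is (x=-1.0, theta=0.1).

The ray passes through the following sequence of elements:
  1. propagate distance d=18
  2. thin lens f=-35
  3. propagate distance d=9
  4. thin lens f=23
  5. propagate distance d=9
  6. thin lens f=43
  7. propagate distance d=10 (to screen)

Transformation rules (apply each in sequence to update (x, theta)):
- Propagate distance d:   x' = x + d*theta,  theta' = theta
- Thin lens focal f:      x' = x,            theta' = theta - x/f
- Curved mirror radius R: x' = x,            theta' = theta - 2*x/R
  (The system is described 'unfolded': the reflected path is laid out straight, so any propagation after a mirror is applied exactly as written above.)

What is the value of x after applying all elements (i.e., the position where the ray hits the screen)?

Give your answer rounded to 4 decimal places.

Answer: 2.1388

Derivation:
Initial: x=-1.0000 theta=0.1000
After 1 (propagate distance d=18): x=0.8000 theta=0.1000
After 2 (thin lens f=-35): x=0.8000 theta=43/350 (≈0.1229)
After 3 (propagate distance d=9): x=667/350 (≈1.9057) theta=43/350 (≈0.1229)
After 4 (thin lens f=23): x=667/350 (≈1.9057) theta=0.0400
After 5 (propagate distance d=9): x=793/350 (≈2.2657) theta=0.0400
After 6 (thin lens f=43): x=793/350 (≈2.2657) theta=-191/15050 (≈-0.0127)
After 7 (propagate distance d=10 (to screen)): x=32189/15050 (≈2.1388) theta=-191/15050 (≈-0.0127)
Rounded to 4 decimal places: x = 2.1388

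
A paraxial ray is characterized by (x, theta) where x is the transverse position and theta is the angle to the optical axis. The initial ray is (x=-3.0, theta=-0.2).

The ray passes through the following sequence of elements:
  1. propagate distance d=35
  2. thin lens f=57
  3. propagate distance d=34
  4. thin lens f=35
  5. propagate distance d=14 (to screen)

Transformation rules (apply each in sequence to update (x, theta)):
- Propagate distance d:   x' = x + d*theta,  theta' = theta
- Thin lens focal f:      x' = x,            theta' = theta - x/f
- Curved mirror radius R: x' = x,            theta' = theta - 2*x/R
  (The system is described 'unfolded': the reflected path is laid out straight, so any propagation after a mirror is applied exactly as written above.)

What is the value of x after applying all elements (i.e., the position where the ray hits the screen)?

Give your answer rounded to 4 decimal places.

Answer: -6.8449

Derivation:
Initial: x=-3.0000 theta=-0.2000
After 1 (propagate distance d=35): x=-10.0000 theta=-0.2000
After 2 (thin lens f=57): x=-10.0000 theta=-7/285 (≈-0.0246)
After 3 (propagate distance d=34): x=-3088/285 (≈-10.8351) theta=-7/285 (≈-0.0246)
After 4 (thin lens f=35): x=-3088/285 (≈-10.8351) theta=2843/9975 (≈0.2850)
After 5 (propagate distance d=14 (to screen)): x=-9754/1425 (≈-6.8449) theta=2843/9975 (≈0.2850)
Rounded to 4 decimal places: x = -6.8449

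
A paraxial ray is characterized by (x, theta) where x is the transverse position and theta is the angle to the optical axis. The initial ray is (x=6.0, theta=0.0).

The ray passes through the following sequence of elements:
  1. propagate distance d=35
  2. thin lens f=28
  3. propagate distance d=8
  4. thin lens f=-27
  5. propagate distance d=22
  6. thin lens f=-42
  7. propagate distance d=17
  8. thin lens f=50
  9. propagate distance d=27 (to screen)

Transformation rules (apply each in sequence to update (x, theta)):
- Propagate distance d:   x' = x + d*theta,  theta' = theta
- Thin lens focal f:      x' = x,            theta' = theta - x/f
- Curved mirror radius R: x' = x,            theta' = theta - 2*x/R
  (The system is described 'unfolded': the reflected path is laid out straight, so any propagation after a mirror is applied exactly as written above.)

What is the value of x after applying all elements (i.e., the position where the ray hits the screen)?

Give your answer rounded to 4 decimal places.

Answer: 2.0145

Derivation:
Initial: x=6.0000 theta=0.0000
After 1 (propagate distance d=35): x=6.0000 theta=0.0000
After 2 (thin lens f=28): x=6.0000 theta=-3/14 (≈-0.2143)
After 3 (propagate distance d=8): x=30/7 (≈4.2857) theta=-3/14 (≈-0.2143)
After 4 (thin lens f=-27): x=30/7 (≈4.2857) theta=-1/18 (≈-0.0556)
After 5 (propagate distance d=22): x=193/63 (≈3.0635) theta=-1/18 (≈-0.0556)
After 6 (thin lens f=-42): x=193/63 (≈3.0635) theta=23/1323 (≈0.0174)
After 7 (propagate distance d=17): x=4444/1323 (≈3.3590) theta=23/1323 (≈0.0174)
After 8 (thin lens f=50): x=4444/1323 (≈3.3590) theta=-61/1225 (≈-0.0498)
After 9 (propagate distance d=27 (to screen)): x=66631/33075 (≈2.0145) theta=-61/1225 (≈-0.0498)
Rounded to 4 decimal places: x = 2.0145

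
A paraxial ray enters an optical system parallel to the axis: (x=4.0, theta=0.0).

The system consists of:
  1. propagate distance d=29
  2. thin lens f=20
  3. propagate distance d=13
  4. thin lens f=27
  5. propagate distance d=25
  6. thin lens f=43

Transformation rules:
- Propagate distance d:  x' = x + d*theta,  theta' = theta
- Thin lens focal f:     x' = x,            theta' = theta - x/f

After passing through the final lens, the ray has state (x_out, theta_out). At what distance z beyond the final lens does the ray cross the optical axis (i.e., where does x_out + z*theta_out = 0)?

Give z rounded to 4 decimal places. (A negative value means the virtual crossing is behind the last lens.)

Answer: -35.4844

Derivation:
Initial: x=4.0000 theta=0.0000
After 1 (propagate distance d=29): x=4.0000 theta=0.0000
After 2 (thin lens f=20): x=4.0000 theta=-0.2000
After 3 (propagate distance d=13): x=1.4000 theta=-0.2000
After 4 (thin lens f=27): x=1.4000 theta=-34/135 (≈-0.2519)
After 5 (propagate distance d=25): x=-661/135 (≈-4.8963) theta=-34/135 (≈-0.2519)
After 6 (thin lens f=43): x=-661/135 (≈-4.8963) theta=-89/645 (≈-0.1380)
z_focus = -x_out/theta_out = -(-661/135)/(-89/645) = -28423/801 ≈ -35.4844
Rounded to 4 decimal places: z = -35.4844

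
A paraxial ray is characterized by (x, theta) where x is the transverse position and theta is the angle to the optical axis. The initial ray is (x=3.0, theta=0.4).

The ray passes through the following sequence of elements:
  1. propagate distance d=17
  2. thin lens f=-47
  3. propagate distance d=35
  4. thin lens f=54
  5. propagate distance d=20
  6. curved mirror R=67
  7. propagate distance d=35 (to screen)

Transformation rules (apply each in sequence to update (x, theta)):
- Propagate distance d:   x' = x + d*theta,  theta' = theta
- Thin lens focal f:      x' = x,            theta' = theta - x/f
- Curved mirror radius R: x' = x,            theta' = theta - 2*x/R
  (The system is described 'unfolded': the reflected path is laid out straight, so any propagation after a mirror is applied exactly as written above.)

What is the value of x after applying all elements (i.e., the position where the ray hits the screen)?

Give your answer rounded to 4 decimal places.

Answer: -0.2798

Derivation:
Initial: x=3.0000 theta=0.4000
After 1 (propagate distance d=17): x=9.8000 theta=0.4000
After 2 (thin lens f=-47): x=9.8000 theta=143/235 (≈0.6085)
After 3 (propagate distance d=35): x=7308/235 (≈31.0979) theta=143/235 (≈0.6085)
After 4 (thin lens f=54): x=7308/235 (≈31.0979) theta=23/705 (≈0.0326)
After 5 (propagate distance d=20): x=22384/705 (≈31.7504) theta=23/705 (≈0.0326)
After 6 (curved mirror R=67): x=22384/705 (≈31.7504) theta=-14409/15745 (≈-0.9151)
After 7 (propagate distance d=35 (to screen)): x=-13217/47235 (≈-0.2798) theta=-14409/15745 (≈-0.9151)
Rounded to 4 decimal places: x = -0.2798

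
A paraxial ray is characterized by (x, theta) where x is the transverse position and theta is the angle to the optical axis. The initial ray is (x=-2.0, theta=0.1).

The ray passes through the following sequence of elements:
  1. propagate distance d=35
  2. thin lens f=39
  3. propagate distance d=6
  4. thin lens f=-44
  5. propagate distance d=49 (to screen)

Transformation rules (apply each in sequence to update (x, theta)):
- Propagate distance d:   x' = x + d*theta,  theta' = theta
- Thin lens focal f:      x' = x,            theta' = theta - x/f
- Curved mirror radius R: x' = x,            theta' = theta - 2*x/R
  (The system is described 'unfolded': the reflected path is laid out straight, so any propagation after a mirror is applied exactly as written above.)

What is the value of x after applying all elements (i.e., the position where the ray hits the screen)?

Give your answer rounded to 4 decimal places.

Initial: x=-2.0000 theta=0.1000
After 1 (propagate distance d=35): x=1.5000 theta=0.1000
After 2 (thin lens f=39): x=1.5000 theta=4/65 (≈0.0615)
After 3 (propagate distance d=6): x=243/130 (≈1.8692) theta=4/65 (≈0.0615)
After 4 (thin lens f=-44): x=243/130 (≈1.8692) theta=119/1144 (≈0.1040)
After 5 (propagate distance d=49 (to screen)): x=39847/5720 (≈6.9663) theta=119/1144 (≈0.1040)
Rounded to 4 decimal places: x = 6.9663

Answer: 6.9663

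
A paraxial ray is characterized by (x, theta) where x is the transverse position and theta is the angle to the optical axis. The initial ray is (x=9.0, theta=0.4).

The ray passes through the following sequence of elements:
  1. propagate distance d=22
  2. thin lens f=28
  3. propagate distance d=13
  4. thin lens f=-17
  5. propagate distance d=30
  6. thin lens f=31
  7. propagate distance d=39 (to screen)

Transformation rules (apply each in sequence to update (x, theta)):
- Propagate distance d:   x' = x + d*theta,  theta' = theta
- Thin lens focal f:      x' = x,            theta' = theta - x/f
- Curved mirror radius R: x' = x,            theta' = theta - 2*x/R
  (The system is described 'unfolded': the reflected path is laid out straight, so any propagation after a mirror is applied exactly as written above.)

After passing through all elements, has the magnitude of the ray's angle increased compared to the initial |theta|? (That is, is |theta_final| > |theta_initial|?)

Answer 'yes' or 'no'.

Initial: x=9.0000 theta=0.4000
After 1 (propagate distance d=22): x=17.8000 theta=0.4000
After 2 (thin lens f=28): x=17.8000 theta=-33/140 (≈-0.2357)
After 3 (propagate distance d=13): x=2063/140 (≈14.7357) theta=-33/140 (≈-0.2357)
After 4 (thin lens f=-17): x=2063/140 (≈14.7357) theta=751/1190 (≈0.6311)
After 5 (propagate distance d=30): x=80131/2380 (≈33.6685) theta=751/1190 (≈0.6311)
After 6 (thin lens f=31): x=80131/2380 (≈33.6685) theta=-33569/73780 (≈-0.4550)
After 7 (propagate distance d=39 (to screen)): x=6911/434 (≈15.9240) theta=-33569/73780 (≈-0.4550)
|theta_initial|=0.4000 |theta_final|=33569/73780 (≈0.4550) -> increased

Answer: yes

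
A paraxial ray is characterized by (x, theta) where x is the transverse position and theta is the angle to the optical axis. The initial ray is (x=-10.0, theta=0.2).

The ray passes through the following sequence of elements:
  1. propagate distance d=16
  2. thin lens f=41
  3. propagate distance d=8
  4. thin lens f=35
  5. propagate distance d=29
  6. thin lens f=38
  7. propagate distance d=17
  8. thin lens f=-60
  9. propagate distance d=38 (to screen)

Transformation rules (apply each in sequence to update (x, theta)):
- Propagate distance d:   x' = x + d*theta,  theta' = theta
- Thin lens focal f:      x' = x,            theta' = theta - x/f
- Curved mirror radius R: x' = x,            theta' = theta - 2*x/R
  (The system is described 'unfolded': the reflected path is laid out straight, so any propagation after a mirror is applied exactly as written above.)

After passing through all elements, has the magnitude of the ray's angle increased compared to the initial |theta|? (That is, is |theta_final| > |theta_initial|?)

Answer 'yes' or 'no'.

Answer: yes

Derivation:
Initial: x=-10.0000 theta=0.2000
After 1 (propagate distance d=16): x=-6.8000 theta=0.2000
After 2 (thin lens f=41): x=-6.8000 theta=15/41 (≈0.3659)
After 3 (propagate distance d=8): x=-794/205 (≈-3.8732) theta=15/41 (≈0.3659)
After 4 (thin lens f=35): x=-794/205 (≈-3.8732) theta=3419/7175 (≈0.4765)
After 5 (propagate distance d=29): x=71361/7175 (≈9.9458) theta=3419/7175 (≈0.4765)
After 6 (thin lens f=38): x=71361/7175 (≈9.9458) theta=58561/272650 (≈0.2148)
After 7 (propagate distance d=17): x=741451/54530 (≈13.5971) theta=58561/272650 (≈0.2148)
After 8 (thin lens f=-60): x=741451/54530 (≈13.5971) theta=1444183/3271800 (≈0.4414)
After 9 (propagate distance d=38 (to screen)): x=49683007/1635900 (≈30.3704) theta=1444183/3271800 (≈0.4414)
|theta_initial|=0.2000 |theta_final|=1444183/3271800 (≈0.4414) -> increased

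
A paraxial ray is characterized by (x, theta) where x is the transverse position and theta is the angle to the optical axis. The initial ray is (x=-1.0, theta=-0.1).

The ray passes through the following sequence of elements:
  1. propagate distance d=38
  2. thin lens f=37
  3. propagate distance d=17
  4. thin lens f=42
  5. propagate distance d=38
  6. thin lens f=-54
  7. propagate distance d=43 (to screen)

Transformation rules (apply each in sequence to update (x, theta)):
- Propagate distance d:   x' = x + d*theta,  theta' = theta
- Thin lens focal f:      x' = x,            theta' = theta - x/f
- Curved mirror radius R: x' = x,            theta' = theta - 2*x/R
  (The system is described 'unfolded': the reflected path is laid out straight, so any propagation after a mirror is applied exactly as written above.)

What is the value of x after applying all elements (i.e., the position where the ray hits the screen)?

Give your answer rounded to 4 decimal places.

Initial: x=-1.0000 theta=-0.1000
After 1 (propagate distance d=38): x=-4.8000 theta=-0.1000
After 2 (thin lens f=37): x=-4.8000 theta=11/370 (≈0.0297)
After 3 (propagate distance d=17): x=-1589/370 (≈-4.2946) theta=11/370 (≈0.0297)
After 4 (thin lens f=42): x=-1589/370 (≈-4.2946) theta=293/2220 (≈0.1320)
After 5 (propagate distance d=38): x=80/111 (≈0.7207) theta=293/2220 (≈0.1320)
After 6 (thin lens f=-54): x=80/111 (≈0.7207) theta=8711/59940 (≈0.1453)
After 7 (propagate distance d=43 (to screen)): x=417773/59940 (≈6.9699) theta=8711/59940 (≈0.1453)
Rounded to 4 decimal places: x = 6.9699

Answer: 6.9699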